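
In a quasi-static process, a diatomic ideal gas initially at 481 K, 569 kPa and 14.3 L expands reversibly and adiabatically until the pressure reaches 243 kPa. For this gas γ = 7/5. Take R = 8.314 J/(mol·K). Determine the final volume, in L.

Adiabatic: T₂/T₁ = (P₂/P₁)^((γ−1)/γ) ⇒ T₂ = 481×(0.427)^0.286 = 377 K; V₂ = 26.3 L.

26.3 L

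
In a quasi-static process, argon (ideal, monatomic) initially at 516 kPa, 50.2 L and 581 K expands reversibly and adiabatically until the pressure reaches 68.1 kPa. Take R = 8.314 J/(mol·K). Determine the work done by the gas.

n = P₁V₁/(RT₁) = 516×50.2/(8.314×581) = 5.36 mol.
Adiabatic: T₂/T₁ = (P₂/P₁)^((γ−1)/γ) ⇒ T₂ = 581×(0.132)^0.400 = 258 K; V₂ = 169 L.
ΔU = nCvΔT = 5.36×12.5×(258−581) = -21600 J.
Q = 0 for an adiabatic process, so W = −ΔU = 21600 J.

21600 J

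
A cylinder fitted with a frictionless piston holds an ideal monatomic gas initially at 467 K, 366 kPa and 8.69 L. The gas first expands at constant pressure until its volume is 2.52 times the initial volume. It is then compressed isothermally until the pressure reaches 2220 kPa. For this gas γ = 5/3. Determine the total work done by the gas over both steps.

-9610 J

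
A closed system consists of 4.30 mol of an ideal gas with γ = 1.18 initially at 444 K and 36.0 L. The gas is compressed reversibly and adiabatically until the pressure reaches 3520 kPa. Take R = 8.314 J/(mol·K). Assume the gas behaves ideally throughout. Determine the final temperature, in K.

610 K

P₁ = nRT₁/V₁ = 4.30×8.314×444/36.0 = 441 kPa.
Adiabatic: T₂/T₁ = (P₂/P₁)^((γ−1)/γ) ⇒ T₂ = 444×(7.98)^0.153 = 610 K; V₂ = 6.19 L.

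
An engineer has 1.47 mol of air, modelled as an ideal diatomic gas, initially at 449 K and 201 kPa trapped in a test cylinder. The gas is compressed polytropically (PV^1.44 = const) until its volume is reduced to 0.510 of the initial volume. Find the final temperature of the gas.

604 K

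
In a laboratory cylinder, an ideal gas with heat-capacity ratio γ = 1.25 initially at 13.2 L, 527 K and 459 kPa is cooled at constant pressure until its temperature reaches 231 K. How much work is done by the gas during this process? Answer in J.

-3400 J

n = P₁V₁/(RT₁) = 459×13.2/(8.314×527) = 1.38 mol.
Isobaric: P stays 459 kPa; V/T = const ⇒ T₂ = 231 K, V₂ = 5.79 L.
W = PΔV = 459×(5.79−13.2) kPa·L = -3400 J.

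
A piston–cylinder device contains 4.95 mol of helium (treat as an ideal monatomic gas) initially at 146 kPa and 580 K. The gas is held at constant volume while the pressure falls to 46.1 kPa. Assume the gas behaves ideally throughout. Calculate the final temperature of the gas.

183 K

V₁ = nRT₁/P₁ = 4.95×8.314×580/146 = 163 L.
Isochoric: V stays 163 L; P/T = const ⇒ T₂ = 183 K, P₂ = 46.1 kPa.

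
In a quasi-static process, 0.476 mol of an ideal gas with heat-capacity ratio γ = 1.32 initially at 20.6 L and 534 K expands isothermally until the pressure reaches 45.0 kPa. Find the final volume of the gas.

P₁ = nRT₁/V₁ = 0.476×8.314×534/20.6 = 103 kPa.
Isothermal: T stays 534 K; PV = const ⇒ V₂ = 47.0 L, P₂ = 45.0 kPa.

47.0 L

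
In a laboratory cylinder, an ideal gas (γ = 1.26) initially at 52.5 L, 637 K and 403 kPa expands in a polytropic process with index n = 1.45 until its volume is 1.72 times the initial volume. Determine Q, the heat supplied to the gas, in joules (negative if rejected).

-7440 J

n = P₁V₁/(RT₁) = 403×52.5/(8.314×637) = 3.99 mol.
Polytropic n=1.45: T₂ = T₁(V₁/V₂)^(n−1) = 637×(0.581)^0.45 = 499 K; P₂ = P₁(V₁/V₂)^n = 184 kPa.
W = (P₁V₁−P₂V₂)/(n−1) = (403×52.5−184×90.3)/0.45 = 10200 J.
ΔU = nCvΔT = 3.99×32.0×(499−637) = -17600 J.
Q = ΔU + W = -7440 J.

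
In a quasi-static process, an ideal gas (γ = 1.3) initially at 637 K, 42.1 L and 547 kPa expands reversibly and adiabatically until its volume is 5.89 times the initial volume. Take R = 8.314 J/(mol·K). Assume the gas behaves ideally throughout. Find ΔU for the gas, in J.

n = P₁V₁/(RT₁) = 547×42.1/(8.314×637) = 4.35 mol.
Adiabatic: TV^(γ−1) = const ⇒ T₂ = 637×(0.170)^0.300 = 374 K; PV^γ = const ⇒ P₂ = 54.6 kPa.
For an ideal gas ΔU = nCvΔT with Cv = R/(γ−1) = 27.7 J/(mol·K).
ΔU = 4.35×27.7×(374−637) = -31700 J.

-31700 J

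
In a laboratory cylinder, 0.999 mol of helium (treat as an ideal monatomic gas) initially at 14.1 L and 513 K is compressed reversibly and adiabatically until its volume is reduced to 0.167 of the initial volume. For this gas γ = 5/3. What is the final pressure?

5970 kPa

P₁ = nRT₁/V₁ = 0.999×8.314×513/14.1 = 302 kPa.
Adiabatic: TV^(γ−1) = const ⇒ T₂ = 513×(5.99)^0.667 = 1690 K; PV^γ = const ⇒ P₂ = 5970 kPa.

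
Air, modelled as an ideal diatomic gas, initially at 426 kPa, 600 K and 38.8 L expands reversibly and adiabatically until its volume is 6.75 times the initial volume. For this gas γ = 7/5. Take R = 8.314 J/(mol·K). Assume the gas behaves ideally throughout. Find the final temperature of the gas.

Adiabatic: TV^(γ−1) = const ⇒ T₂ = 600×(0.148)^0.400 = 280 K; PV^γ = const ⇒ P₂ = 29.4 kPa.

280 K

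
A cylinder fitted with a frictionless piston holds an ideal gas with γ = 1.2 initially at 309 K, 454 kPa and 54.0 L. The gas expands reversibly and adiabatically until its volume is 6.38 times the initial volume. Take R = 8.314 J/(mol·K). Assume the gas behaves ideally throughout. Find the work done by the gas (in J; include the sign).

38000 J

n = P₁V₁/(RT₁) = 454×54.0/(8.314×309) = 9.54 mol.
Adiabatic: TV^(γ−1) = const ⇒ T₂ = 309×(0.157)^0.200 = 213 K; PV^γ = const ⇒ P₂ = 49.1 kPa.
ΔU = nCvΔT = 9.54×41.6×(213−309) = -38000 J.
Q = 0 for an adiabatic process, so W = −ΔU = 38000 J.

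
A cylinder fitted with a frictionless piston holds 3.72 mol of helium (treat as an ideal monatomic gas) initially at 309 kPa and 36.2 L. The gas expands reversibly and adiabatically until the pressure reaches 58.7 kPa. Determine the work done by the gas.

T₁ = P₁V₁/(nR) = 309×36.2/(3.72×8.314) = 362 K.
Adiabatic: T₂/T₁ = (P₂/P₁)^((γ−1)/γ) ⇒ T₂ = 362×(0.190)^0.400 = 186 K; V₂ = 98.1 L.
ΔU = nCvΔT = 3.72×12.5×(186−362) = -8140 J.
Q = 0 for an adiabatic process, so W = −ΔU = 8140 J.

8140 J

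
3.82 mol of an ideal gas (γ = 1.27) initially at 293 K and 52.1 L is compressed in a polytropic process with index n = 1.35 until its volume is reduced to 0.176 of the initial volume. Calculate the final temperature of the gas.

P₁ = nRT₁/V₁ = 3.82×8.314×293/52.1 = 179 kPa.
Polytropic n=1.35: T₂ = T₁(V₁/V₂)^(n−1) = 293×(5.68)^0.35 = 538 K; P₂ = P₁(V₁/V₂)^n = 1860 kPa.

538 K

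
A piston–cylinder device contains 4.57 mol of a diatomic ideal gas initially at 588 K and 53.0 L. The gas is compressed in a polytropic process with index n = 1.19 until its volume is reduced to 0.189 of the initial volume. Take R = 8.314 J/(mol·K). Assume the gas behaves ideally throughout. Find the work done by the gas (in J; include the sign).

P₁ = nRT₁/V₁ = 4.57×8.314×588/53.0 = 422 kPa.
Polytropic n=1.19: T₂ = T₁(V₁/V₂)^(n−1) = 588×(5.29)^0.19 = 807 K; P₂ = P₁(V₁/V₂)^n = 3060 kPa.
W = (P₁V₁−P₂V₂)/(n−1) = (422×53.0−3060×10.0)/0.19 = -43800 J.

-43800 J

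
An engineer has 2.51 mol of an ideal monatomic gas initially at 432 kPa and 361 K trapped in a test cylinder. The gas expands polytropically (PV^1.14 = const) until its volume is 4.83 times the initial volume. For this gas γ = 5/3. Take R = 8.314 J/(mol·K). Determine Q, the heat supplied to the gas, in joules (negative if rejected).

8410 J

V₁ = nRT₁/P₁ = 2.51×8.314×361/432 = 17.4 L.
Polytropic n=1.14: T₂ = T₁(V₁/V₂)^(n−1) = 361×(0.207)^0.14 = 290 K; P₂ = P₁(V₁/V₂)^n = 71.7 kPa.
W = (P₁V₁−P₂V₂)/(n−1) = (432×17.4−71.7×84.2)/0.14 = 10600 J.
ΔU = nCvΔT = 2.51×12.5×(290−361) = -2240 J.
Q = ΔU + W = 8410 J.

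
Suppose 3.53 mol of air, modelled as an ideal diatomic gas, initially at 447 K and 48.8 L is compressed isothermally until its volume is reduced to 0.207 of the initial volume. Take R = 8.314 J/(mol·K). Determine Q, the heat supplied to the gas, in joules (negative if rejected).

-20700 J

P₁ = nRT₁/V₁ = 3.53×8.314×447/48.8 = 269 kPa.
Isothermal: T stays 447 K; PV = const ⇒ V₂ = 10.1 L, P₂ = 1300 kPa.
ΔU = 0 (ideal gas, T constant).
W = nRT ln(V₂/V₁) = 3.53×8.314×447×ln(0.207) = -20700 J.
Q = ΔU + W = -20700 J.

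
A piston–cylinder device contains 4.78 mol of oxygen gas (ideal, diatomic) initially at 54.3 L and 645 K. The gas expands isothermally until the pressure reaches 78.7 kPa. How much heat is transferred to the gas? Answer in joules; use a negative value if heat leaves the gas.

P₁ = nRT₁/V₁ = 4.78×8.314×645/54.3 = 472 kPa.
Isothermal: T stays 645 K; PV = const ⇒ V₂ = 326 L, P₂ = 78.7 kPa.
ΔU = 0 (ideal gas, T constant).
W = nRT ln(V₂/V₁) = 4.78×8.314×645×ln(6.00) = 45900 J.
Q = ΔU + W = 45900 J.

45900 J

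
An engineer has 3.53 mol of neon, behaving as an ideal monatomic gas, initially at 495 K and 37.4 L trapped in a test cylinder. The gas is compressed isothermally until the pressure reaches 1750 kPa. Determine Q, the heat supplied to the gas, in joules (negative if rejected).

P₁ = nRT₁/V₁ = 3.53×8.314×495/37.4 = 388 kPa.
Isothermal: T stays 495 K; PV = const ⇒ V₂ = 8.30 L, P₂ = 1750 kPa.
ΔU = 0 (ideal gas, T constant).
W = nRT ln(V₂/V₁) = 3.53×8.314×495×ln(0.222) = -21900 J.
Q = ΔU + W = -21900 J.

-21900 J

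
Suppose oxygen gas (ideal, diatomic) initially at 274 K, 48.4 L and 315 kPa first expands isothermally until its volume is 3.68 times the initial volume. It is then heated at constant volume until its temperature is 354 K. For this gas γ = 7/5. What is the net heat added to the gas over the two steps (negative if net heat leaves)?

31000 J

n = P₁V₁/(RT₁) = 315×48.4/(8.314×274) = 6.69 mol.
Step 1 — Isothermal: T stays 274 K; PV = const ⇒ V₂ = 178 L, P₂ = 85.6 kPa.
ΔU = 0 (ideal gas, T constant).
W = nRT ln(V₂/V₁) = 6.69×8.314×274×ln(3.68) = 19900 J.
Q = ΔU + W = 19900 J.
State after step 1: P = 85.6 kPa, V = 178 L, T = 274 K.
Step 2 — Isochoric: V stays 178 L; P/T = const ⇒ T₂ = 354 K, P₂ = 111 kPa.
W = 0 (no volume change).
ΔU = nCvΔT = 6.69×20.8×(354−274) = 11100 J.
Q = ΔU = 11100 J.
Net over both steps: W = 19900 J, Q = 31000 J, ΔU = 11100 J.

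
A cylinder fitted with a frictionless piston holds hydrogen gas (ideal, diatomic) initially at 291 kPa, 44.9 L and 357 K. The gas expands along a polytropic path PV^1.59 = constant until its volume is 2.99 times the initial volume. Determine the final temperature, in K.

187 K

Polytropic n=1.59: T₂ = T₁(V₁/V₂)^(n−1) = 357×(0.334)^0.59 = 187 K; P₂ = P₁(V₁/V₂)^n = 51.0 kPa.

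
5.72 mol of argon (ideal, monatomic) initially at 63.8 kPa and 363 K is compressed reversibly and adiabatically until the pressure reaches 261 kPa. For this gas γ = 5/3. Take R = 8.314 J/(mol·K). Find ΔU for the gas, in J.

19600 J

V₁ = nRT₁/P₁ = 5.72×8.314×363/63.8 = 271 L.
Adiabatic: T₂/T₁ = (P₂/P₁)^((γ−1)/γ) ⇒ T₂ = 363×(4.09)^0.400 = 638 K; V₂ = 116 L.
For an ideal gas ΔU = nCvΔT with Cv = (3/2)R = 12.5 J/(mol·K).
ΔU = 5.72×12.5×(638−363) = 19600 J.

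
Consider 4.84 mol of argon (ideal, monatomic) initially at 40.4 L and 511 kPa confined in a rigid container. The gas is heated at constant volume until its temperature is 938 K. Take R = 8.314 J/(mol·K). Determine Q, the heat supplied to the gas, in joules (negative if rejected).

T₁ = P₁V₁/(nR) = 511×40.4/(4.84×8.314) = 513 K.
Isochoric: V stays 40.4 L; P/T = const ⇒ T₂ = 938 K, P₂ = 934 kPa.
W = 0 (no volume change).
ΔU = nCvΔT = 4.84×12.5×(938−513) = 25700 J.
Q = ΔU = 25700 J.

25700 J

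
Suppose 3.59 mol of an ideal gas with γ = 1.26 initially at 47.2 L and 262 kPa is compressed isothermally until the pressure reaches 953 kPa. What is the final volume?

T₁ = P₁V₁/(nR) = 262×47.2/(3.59×8.314) = 414 K.
Isothermal: T stays 414 K; PV = const ⇒ V₂ = 13.0 L, P₂ = 953 kPa.

13.0 L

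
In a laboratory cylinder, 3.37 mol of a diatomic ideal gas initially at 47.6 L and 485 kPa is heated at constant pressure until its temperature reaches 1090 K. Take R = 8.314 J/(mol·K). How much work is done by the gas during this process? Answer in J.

7450 J

T₁ = P₁V₁/(nR) = 485×47.6/(3.37×8.314) = 824 K.
Isobaric: P stays 485 kPa; V/T = const ⇒ T₂ = 1090 K, V₂ = 63.0 L.
W = PΔV = 485×(63.0−47.6) kPa·L = 7450 J.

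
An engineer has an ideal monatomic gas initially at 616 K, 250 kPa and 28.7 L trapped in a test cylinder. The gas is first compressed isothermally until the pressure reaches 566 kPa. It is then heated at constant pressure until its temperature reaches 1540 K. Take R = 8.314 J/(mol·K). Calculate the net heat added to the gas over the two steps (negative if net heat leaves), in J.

n = P₁V₁/(RT₁) = 250×28.7/(8.314×616) = 1.40 mol.
Step 1 — Isothermal: T stays 616 K; PV = const ⇒ V₂ = 12.7 L, P₂ = 566 kPa.
ΔU = 0 (ideal gas, T constant).
W = nRT ln(V₂/V₁) = 1.40×8.314×616×ln(0.442) = -5860 J.
Q = ΔU + W = -5860 J.
State after step 1: P = 566 kPa, V = 12.7 L, T = 616 K.
Step 2 — Isobaric: P stays 566 kPa; V/T = const ⇒ T₂ = 1540 K, V₂ = 31.7 L.
W = PΔV = 566×(31.7−12.7) kPa·L = 10800 J.
ΔU = nCvΔT = 1.40×12.5×(1540−616) = 16100 J.
Q = ΔU + W = nCpΔT = 26900 J.
Net over both steps: W = 4900 J, Q = 21000 J, ΔU = 16100 J.

21000 J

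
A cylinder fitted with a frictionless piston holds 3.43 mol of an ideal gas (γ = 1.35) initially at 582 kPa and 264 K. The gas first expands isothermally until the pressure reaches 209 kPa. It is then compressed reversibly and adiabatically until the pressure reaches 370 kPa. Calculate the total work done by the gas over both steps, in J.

4280 J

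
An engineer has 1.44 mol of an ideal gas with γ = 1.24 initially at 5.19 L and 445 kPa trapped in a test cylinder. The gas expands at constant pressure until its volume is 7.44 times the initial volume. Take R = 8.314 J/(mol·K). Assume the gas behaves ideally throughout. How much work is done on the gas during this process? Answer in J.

-14900 J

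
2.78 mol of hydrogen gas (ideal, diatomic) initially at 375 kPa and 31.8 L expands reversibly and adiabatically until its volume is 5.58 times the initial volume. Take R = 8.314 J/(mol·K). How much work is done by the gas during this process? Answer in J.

T₁ = P₁V₁/(nR) = 375×31.8/(2.78×8.314) = 516 K.
Adiabatic: TV^(γ−1) = const ⇒ T₂ = 516×(0.179)^0.400 = 259 K; PV^γ = const ⇒ P₂ = 33.8 kPa.
ΔU = nCvΔT = 2.78×20.8×(259−516) = -14800 J.
Q = 0 for an adiabatic process, so W = −ΔU = 14800 J.

14800 J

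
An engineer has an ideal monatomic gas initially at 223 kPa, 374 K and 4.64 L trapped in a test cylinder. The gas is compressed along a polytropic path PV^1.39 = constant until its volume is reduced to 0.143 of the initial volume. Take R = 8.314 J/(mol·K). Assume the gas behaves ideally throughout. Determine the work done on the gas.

n = P₁V₁/(RT₁) = 223×4.64/(8.314×374) = 0.333 mol.
Polytropic n=1.39: T₂ = T₁(V₁/V₂)^(n−1) = 374×(6.99)^0.39 = 799 K; P₂ = P₁(V₁/V₂)^n = 3330 kPa.
W = (P₁V₁−P₂V₂)/(n−1) = (223×4.64−3330×0.664)/0.39 = -3010 J.
Work done on the gas = −W_by = 3010 J.

3010 J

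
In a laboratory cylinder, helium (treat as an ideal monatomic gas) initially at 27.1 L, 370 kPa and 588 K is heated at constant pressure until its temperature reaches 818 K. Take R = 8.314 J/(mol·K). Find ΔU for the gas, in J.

n = P₁V₁/(RT₁) = 370×27.1/(8.314×588) = 2.05 mol.
Isobaric: P stays 370 kPa; V/T = const ⇒ T₂ = 818 K, V₂ = 37.7 L.
For an ideal gas ΔU = nCvΔT with Cv = (3/2)R = 12.5 J/(mol·K).
ΔU = 2.05×12.5×(818−588) = 5880 J.

5880 J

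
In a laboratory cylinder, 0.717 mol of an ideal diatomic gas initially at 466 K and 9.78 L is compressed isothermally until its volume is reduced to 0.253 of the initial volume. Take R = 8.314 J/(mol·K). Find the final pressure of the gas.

1120 kPa

P₁ = nRT₁/V₁ = 0.717×8.314×466/9.78 = 284 kPa.
Isothermal: T stays 466 K; PV = const ⇒ V₂ = 2.47 L, P₂ = 1120 kPa.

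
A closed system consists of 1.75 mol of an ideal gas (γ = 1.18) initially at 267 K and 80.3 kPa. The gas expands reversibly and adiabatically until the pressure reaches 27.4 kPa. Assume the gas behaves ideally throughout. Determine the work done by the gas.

V₁ = nRT₁/P₁ = 1.75×8.314×267/80.3 = 48.4 L.
Adiabatic: T₂/T₁ = (P₂/P₁)^((γ−1)/γ) ⇒ T₂ = 267×(0.341)^0.153 = 227 K; V₂ = 120 L.
ΔU = nCvΔT = 1.75×46.2×(227−267) = -3260 J.
Q = 0 for an adiabatic process, so W = −ΔU = 3260 J.

3260 J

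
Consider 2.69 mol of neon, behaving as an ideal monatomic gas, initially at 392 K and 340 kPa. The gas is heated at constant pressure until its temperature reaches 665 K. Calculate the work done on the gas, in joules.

-6110 J

V₁ = nRT₁/P₁ = 2.69×8.314×392/340 = 25.8 L.
Isobaric: P stays 340 kPa; V/T = const ⇒ T₂ = 665 K, V₂ = 43.7 L.
W = PΔV = 340×(43.7−25.8) kPa·L = 6110 J.
Work done on the gas = −W_by = -6110 J.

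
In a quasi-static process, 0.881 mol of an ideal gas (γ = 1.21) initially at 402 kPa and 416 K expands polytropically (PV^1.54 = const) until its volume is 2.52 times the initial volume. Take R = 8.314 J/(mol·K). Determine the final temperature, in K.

V₁ = nRT₁/P₁ = 0.881×8.314×416/402 = 7.58 L.
Polytropic n=1.54: T₂ = T₁(V₁/V₂)^(n−1) = 416×(0.397)^0.54 = 253 K; P₂ = P₁(V₁/V₂)^n = 96.8 kPa.

253 K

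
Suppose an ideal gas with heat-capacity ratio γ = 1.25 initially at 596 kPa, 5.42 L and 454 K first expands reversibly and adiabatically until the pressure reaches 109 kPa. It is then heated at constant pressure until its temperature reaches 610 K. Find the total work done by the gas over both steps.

5760 J

n = P₁V₁/(RT₁) = 596×5.42/(8.314×454) = 0.856 mol.
Step 1 — Adiabatic: T₂/T₁ = (P₂/P₁)^((γ−1)/γ) ⇒ T₂ = 454×(0.183)^0.200 = 323 K; V₂ = 21.1 L.
ΔU = nCvΔT = 0.856×33.3×(323−454) = -3720 J.
Q = 0 for an adiabatic process, so W = −ΔU = 3720 J.
State after step 1: P = 109 kPa, V = 21.1 L, T = 323 K.
Step 2 — Isobaric: P stays 109 kPa; V/T = const ⇒ T₂ = 610 K, V₂ = 39.8 L.
W = PΔV = 109×(39.8−21.1) kPa·L = 2040 J.
ΔU = nCvΔT = 0.856×33.3×(610−323) = 8160 J.
Q = ΔU + W = nCpΔT = 10200 J.
Net over both steps: W = 5760 J, Q = 10200 J, ΔU = 4440 J.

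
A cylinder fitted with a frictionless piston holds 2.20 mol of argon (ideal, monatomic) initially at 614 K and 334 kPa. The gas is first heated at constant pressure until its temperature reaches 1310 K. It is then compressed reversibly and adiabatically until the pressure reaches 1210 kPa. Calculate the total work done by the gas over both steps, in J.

V₁ = nRT₁/P₁ = 2.20×8.314×614/334 = 33.6 L.
Step 1 — Isobaric: P stays 334 kPa; V/T = const ⇒ T₂ = 1310 K, V₂ = 71.7 L.
W = PΔV = 334×(71.7−33.6) kPa·L = 12700 J.
ΔU = nCvΔT = 2.20×12.5×(1310−614) = 19100 J.
Q = ΔU + W = nCpΔT = 31800 J.
State after step 1: P = 334 kPa, V = 71.7 L, T = 1310 K.
Step 2 — Adiabatic: T₂/T₁ = (P₂/P₁)^((γ−1)/γ) ⇒ T₂ = 1310×(3.62)^0.400 = 2190 K; V₂ = 33.1 L.
ΔU = nCvΔT = 2.20×12.5×(2190−1310) = 24200 J.
Q = 0 for an adiabatic process, so W = −ΔU = -24200 J.
Net over both steps: W = -11500 J, Q = 31800 J, ΔU = 43300 J.

-11500 J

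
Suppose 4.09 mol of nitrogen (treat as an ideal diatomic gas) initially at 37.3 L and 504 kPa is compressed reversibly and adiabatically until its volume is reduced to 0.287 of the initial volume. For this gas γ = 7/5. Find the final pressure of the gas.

2890 kPa

T₁ = P₁V₁/(nR) = 504×37.3/(4.09×8.314) = 553 K.
Adiabatic: TV^(γ−1) = const ⇒ T₂ = 553×(3.48)^0.400 = 911 K; PV^γ = const ⇒ P₂ = 2890 kPa.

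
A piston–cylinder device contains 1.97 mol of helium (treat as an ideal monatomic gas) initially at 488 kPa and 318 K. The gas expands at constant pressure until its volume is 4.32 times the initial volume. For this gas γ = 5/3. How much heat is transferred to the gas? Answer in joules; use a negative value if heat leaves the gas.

43200 J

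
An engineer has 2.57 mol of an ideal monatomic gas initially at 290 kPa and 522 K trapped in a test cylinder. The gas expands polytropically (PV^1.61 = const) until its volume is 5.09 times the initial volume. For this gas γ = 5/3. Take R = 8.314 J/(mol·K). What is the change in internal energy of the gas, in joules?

V₁ = nRT₁/P₁ = 2.57×8.314×522/290 = 38.5 L.
Polytropic n=1.61: T₂ = T₁(V₁/V₂)^(n−1) = 522×(0.196)^0.61 = 193 K; P₂ = P₁(V₁/V₂)^n = 21.1 kPa.
For an ideal gas ΔU = nCvΔT with Cv = (3/2)R = 12.5 J/(mol·K).
ΔU = 2.57×12.5×(193−522) = -10500 J.

-10500 J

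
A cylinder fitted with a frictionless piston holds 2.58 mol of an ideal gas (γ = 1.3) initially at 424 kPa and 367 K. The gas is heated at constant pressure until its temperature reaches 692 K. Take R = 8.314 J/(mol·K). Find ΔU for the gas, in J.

23200 J

V₁ = nRT₁/P₁ = 2.58×8.314×367/424 = 18.6 L.
Isobaric: P stays 424 kPa; V/T = const ⇒ T₂ = 692 K, V₂ = 35.0 L.
For an ideal gas ΔU = nCvΔT with Cv = R/(γ−1) = 27.7 J/(mol·K).
ΔU = 2.58×27.7×(692−367) = 23200 J.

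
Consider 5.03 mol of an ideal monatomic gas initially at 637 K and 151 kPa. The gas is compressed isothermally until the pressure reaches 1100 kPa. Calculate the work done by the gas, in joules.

-52900 J

V₁ = nRT₁/P₁ = 5.03×8.314×637/151 = 176 L.
Isothermal: T stays 637 K; PV = const ⇒ V₂ = 24.2 L, P₂ = 1100 kPa.
W = nRT ln(V₂/V₁) = 5.03×8.314×637×ln(0.137) = -52900 J.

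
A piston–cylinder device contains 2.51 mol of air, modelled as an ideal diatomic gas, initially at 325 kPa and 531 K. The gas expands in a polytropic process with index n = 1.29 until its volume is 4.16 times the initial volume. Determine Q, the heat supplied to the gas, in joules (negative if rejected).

V₁ = nRT₁/P₁ = 2.51×8.314×531/325 = 34.1 L.
Polytropic n=1.29: T₂ = T₁(V₁/V₂)^(n−1) = 531×(0.240)^0.29 = 351 K; P₂ = P₁(V₁/V₂)^n = 51.7 kPa.
W = (P₁V₁−P₂V₂)/(n−1) = (325×34.1−51.7×142)/0.29 = 12900 J.
ΔU = nCvΔT = 2.51×20.8×(351−531) = -9380 J.
Q = ΔU + W = 3560 J.

3560 J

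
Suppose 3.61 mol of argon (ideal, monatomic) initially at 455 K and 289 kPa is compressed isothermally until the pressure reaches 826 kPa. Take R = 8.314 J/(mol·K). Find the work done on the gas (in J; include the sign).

V₁ = nRT₁/P₁ = 3.61×8.314×455/289 = 47.3 L.
Isothermal: T stays 455 K; PV = const ⇒ V₂ = 16.5 L, P₂ = 826 kPa.
W = nRT ln(V₂/V₁) = 3.61×8.314×455×ln(0.350) = -14300 J.
Work done on the gas = −W_by = 14300 J.

14300 J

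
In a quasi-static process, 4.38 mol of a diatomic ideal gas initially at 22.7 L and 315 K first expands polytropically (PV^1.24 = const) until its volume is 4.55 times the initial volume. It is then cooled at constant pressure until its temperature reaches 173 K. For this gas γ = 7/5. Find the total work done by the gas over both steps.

P₁ = nRT₁/V₁ = 4.38×8.314×315/22.7 = 505 kPa.
Step 1 — Polytropic n=1.24: T₂ = T₁(V₁/V₂)^(n−1) = 315×(0.220)^0.24 = 219 K; P₂ = P₁(V₁/V₂)^n = 77.2 kPa.
W = (P₁V₁−P₂V₂)/(n−1) = (505×22.7−77.2×103)/0.24 = 14600 J.
ΔU = nCvΔT = 4.38×20.8×(219−315) = -8740 J.
Q = ΔU + W = 5830 J.
State after step 1: P = 77.2 kPa, V = 103 L, T = 219 K.
Step 2 — Isobaric: P stays 77.2 kPa; V/T = const ⇒ T₂ = 173 K, V₂ = 81.6 L.
W = PΔV = 77.2×(81.6−103) kPa·L = -1670 J.
ΔU = nCvΔT = 4.38×20.8×(173−219) = -4190 J.
Q = ΔU + W = nCpΔT = -5860 J.
Net over both steps: W = 12900 J, Q = -31.1 J, ΔU = -12900 J.

12900 J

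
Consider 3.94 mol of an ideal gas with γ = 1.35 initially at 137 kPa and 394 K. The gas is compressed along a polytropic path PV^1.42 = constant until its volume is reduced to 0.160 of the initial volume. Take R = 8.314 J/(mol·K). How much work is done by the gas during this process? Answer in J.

-35600 J

V₁ = nRT₁/P₁ = 3.94×8.314×394/137 = 94.2 L.
Polytropic n=1.42: T₂ = T₁(V₁/V₂)^(n−1) = 394×(6.25)^0.42 = 851 K; P₂ = P₁(V₁/V₂)^n = 1850 kPa.
W = (P₁V₁−P₂V₂)/(n−1) = (137×94.2−1850×15.1)/0.42 = -35600 J.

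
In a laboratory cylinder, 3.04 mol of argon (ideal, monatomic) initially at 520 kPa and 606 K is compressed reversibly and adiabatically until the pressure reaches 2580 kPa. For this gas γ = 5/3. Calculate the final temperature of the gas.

1150 K

V₁ = nRT₁/P₁ = 3.04×8.314×606/520 = 29.5 L.
Adiabatic: T₂/T₁ = (P₂/P₁)^((γ−1)/γ) ⇒ T₂ = 606×(4.96)^0.400 = 1150 K; V₂ = 11.3 L.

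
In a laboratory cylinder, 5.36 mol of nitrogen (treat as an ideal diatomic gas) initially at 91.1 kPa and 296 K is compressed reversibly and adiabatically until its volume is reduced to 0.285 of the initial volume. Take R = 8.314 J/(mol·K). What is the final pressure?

528 kPa

V₁ = nRT₁/P₁ = 5.36×8.314×296/91.1 = 145 L.
Adiabatic: TV^(γ−1) = const ⇒ T₂ = 296×(3.51)^0.400 = 489 K; PV^γ = const ⇒ P₂ = 528 kPa.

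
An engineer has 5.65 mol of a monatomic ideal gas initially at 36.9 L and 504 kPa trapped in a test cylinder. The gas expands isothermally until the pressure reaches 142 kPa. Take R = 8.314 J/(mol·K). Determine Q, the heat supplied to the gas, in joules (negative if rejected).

23600 J

T₁ = P₁V₁/(nR) = 504×36.9/(5.65×8.314) = 396 K.
Isothermal: T stays 396 K; PV = const ⇒ V₂ = 131 L, P₂ = 142 kPa.
ΔU = 0 (ideal gas, T constant).
W = nRT ln(V₂/V₁) = 5.65×8.314×396×ln(3.55) = 23600 J.
Q = ΔU + W = 23600 J.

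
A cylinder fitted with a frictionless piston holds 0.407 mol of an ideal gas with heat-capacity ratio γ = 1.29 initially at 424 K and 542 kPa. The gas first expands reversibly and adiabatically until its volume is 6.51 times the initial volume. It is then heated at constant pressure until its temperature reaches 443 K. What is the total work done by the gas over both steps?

2740 J

V₁ = nRT₁/P₁ = 0.407×8.314×424/542 = 2.65 L.
Step 1 — Adiabatic: TV^(γ−1) = const ⇒ T₂ = 424×(0.154)^0.290 = 246 K; PV^γ = const ⇒ P₂ = 48.4 kPa.
ΔU = nCvΔT = 0.407×28.7×(246−424) = -2070 J.
Q = 0 for an adiabatic process, so W = −ΔU = 2070 J.
State after step 1: P = 48.4 kPa, V = 17.2 L, T = 246 K.
Step 2 — Isobaric: P stays 48.4 kPa; V/T = const ⇒ T₂ = 443 K, V₂ = 31.0 L.
W = PΔV = 48.4×(31.0−17.2) kPa·L = 666 J.
ΔU = nCvΔT = 0.407×28.7×(443−246) = 2300 J.
Q = ΔU + W = nCpΔT = 2960 J.
Net over both steps: W = 2740 J, Q = 2960 J, ΔU = 222 J.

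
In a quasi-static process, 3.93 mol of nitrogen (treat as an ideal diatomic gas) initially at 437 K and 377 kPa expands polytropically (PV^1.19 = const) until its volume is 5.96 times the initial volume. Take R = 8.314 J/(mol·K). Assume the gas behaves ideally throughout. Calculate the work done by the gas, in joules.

V₁ = nRT₁/P₁ = 3.93×8.314×437/377 = 37.9 L.
Polytropic n=1.19: T₂ = T₁(V₁/V₂)^(n−1) = 437×(0.168)^0.19 = 311 K; P₂ = P₁(V₁/V₂)^n = 45.1 kPa.
W = (P₁V₁−P₂V₂)/(n−1) = (377×37.9−45.1×226)/0.19 = 21600 J.

21600 J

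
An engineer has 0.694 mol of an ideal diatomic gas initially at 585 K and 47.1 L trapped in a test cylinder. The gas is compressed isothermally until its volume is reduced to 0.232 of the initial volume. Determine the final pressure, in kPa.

P₁ = nRT₁/V₁ = 0.694×8.314×585/47.1 = 71.7 kPa.
Isothermal: T stays 585 K; PV = const ⇒ V₂ = 10.9 L, P₂ = 309 kPa.

309 kPa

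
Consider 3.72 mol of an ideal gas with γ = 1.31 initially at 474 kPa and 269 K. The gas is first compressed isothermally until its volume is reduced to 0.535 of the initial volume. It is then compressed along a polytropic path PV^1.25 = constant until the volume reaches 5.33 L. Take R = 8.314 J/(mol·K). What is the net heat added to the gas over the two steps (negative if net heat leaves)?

-6180 J

V₁ = nRT₁/P₁ = 3.72×8.314×269/474 = 17.6 L.
Step 1 — Isothermal: T stays 269 K; PV = const ⇒ V₂ = 9.39 L, P₂ = 886 kPa.
ΔU = 0 (ideal gas, T constant).
W = nRT ln(V₂/V₁) = 3.72×8.314×269×ln(0.535) = -5200 J.
Q = ΔU + W = -5200 J.
State after step 1: P = 886 kPa, V = 9.39 L, T = 269 K.
Step 2 — Polytropic n=1.25: T₂ = T₁(V₁/V₂)^(n−1) = 269×(1.76)^0.25 = 310 K; P₂ = P₁(V₁/V₂)^n = 1800 kPa.
W = (P₁V₁−P₂V₂)/(n−1) = (886×9.39−1800×5.33)/0.25 = -5060 J.
ΔU = nCvΔT = 3.72×26.8×(310−269) = 4080 J.
Q = ΔU + W = -980 J.
Net over both steps: W = -10300 J, Q = -6180 J, ΔU = 4080 J.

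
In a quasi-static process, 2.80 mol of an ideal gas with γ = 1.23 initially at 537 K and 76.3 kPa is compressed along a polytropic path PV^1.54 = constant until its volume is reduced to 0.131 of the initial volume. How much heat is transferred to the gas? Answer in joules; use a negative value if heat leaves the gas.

62300 J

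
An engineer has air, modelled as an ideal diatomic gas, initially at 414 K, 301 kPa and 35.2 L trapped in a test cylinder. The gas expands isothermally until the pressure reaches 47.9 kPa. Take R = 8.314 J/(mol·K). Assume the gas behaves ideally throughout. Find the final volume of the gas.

Isothermal: T stays 414 K; PV = const ⇒ V₂ = 221 L, P₂ = 47.9 kPa.

221 L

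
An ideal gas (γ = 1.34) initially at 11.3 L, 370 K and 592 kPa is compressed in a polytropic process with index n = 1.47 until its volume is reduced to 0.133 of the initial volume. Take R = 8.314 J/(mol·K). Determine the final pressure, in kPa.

11500 kPa

Polytropic n=1.47: T₂ = T₁(V₁/V₂)^(n−1) = 370×(7.52)^0.47 = 955 K; P₂ = P₁(V₁/V₂)^n = 11500 kPa.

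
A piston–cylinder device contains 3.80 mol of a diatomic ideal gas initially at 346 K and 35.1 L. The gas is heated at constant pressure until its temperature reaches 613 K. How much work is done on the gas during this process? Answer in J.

P₁ = nRT₁/V₁ = 3.80×8.314×346/35.1 = 311 kPa.
Isobaric: P stays 311 kPa; V/T = const ⇒ T₂ = 613 K, V₂ = 62.2 L.
W = PΔV = 311×(62.2−35.1) kPa·L = 8440 J.
Work done on the gas = −W_by = -8440 J.

-8440 J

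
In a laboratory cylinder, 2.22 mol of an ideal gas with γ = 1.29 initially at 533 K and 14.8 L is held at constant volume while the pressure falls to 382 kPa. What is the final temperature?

306 K

P₁ = nRT₁/V₁ = 2.22×8.314×533/14.8 = 665 kPa.
Isochoric: V stays 14.8 L; P/T = const ⇒ T₂ = 306 K, P₂ = 382 kPa.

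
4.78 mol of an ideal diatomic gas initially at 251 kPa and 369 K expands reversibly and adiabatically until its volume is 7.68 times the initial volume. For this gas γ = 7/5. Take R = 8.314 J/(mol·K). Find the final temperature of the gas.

163 K

V₁ = nRT₁/P₁ = 4.78×8.314×369/251 = 58.4 L.
Adiabatic: TV^(γ−1) = const ⇒ T₂ = 369×(0.130)^0.400 = 163 K; PV^γ = const ⇒ P₂ = 14.5 kPa.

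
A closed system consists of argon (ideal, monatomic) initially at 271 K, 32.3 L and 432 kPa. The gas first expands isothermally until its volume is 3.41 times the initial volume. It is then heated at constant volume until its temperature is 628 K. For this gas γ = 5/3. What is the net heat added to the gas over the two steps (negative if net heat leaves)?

n = P₁V₁/(RT₁) = 432×32.3/(8.314×271) = 6.19 mol.
Step 1 — Isothermal: T stays 271 K; PV = const ⇒ V₂ = 110 L, P₂ = 127 kPa.
ΔU = 0 (ideal gas, T constant).
W = nRT ln(V₂/V₁) = 6.19×8.314×271×ln(3.41) = 17100 J.
Q = ΔU + W = 17100 J.
State after step 1: P = 127 kPa, V = 110 L, T = 271 K.
Step 2 — Isochoric: V stays 110 L; P/T = const ⇒ T₂ = 628 K, P₂ = 294 kPa.
W = 0 (no volume change).
ΔU = nCvΔT = 6.19×12.5×(628−271) = 27600 J.
Q = ΔU = 27600 J.
Net over both steps: W = 17100 J, Q = 44700 J, ΔU = 27600 J.

44700 J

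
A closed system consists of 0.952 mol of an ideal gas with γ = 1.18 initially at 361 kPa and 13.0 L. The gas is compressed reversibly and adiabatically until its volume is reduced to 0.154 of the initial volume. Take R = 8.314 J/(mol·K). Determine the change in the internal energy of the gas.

T₁ = P₁V₁/(nR) = 361×13.0/(0.952×8.314) = 593 K.
Adiabatic: TV^(γ−1) = const ⇒ T₂ = 593×(6.49)^0.180 = 830 K; PV^γ = const ⇒ P₂ = 3280 kPa.
For an ideal gas ΔU = nCvΔT with Cv = R/(γ−1) = 46.2 J/(mol·K).
ΔU = 0.952×46.2×(830−593) = 10400 J.

10400 J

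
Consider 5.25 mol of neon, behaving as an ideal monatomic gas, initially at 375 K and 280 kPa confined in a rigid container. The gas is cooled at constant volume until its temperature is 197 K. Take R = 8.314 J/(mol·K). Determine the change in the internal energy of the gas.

-11700 J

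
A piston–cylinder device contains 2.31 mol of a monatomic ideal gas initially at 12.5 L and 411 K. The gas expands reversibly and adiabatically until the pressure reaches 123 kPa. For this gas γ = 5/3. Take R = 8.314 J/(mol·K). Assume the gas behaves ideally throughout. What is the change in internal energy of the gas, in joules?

P₁ = nRT₁/V₁ = 2.31×8.314×411/12.5 = 631 kPa.
Adiabatic: T₂/T₁ = (P₂/P₁)^((γ−1)/γ) ⇒ T₂ = 411×(0.195)^0.400 = 214 K; V₂ = 33.4 L.
For an ideal gas ΔU = nCvΔT with Cv = (3/2)R = 12.5 J/(mol·K).
ΔU = 2.31×12.5×(214−411) = -5690 J.

-5690 J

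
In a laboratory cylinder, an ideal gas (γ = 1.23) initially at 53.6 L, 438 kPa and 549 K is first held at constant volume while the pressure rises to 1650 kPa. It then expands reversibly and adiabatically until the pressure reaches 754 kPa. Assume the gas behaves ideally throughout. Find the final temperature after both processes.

n = P₁V₁/(RT₁) = 438×53.6/(8.314×549) = 5.14 mol.
Step 1 — Isochoric: V stays 53.6 L; P/T = const ⇒ T₂ = 2070 K, P₂ = 1650 kPa.
W = 0 (no volume change).
ΔU = nCvΔT = 5.14×36.1×(2070−549) = 282000 J.
Q = ΔU = 282000 J.
State after step 1: P = 1650 kPa, V = 53.6 L, T = 2070 K.
Step 2 — Adiabatic: T₂/T₁ = (P₂/P₁)^((γ−1)/γ) ⇒ T₂ = 2070×(0.457)^0.187 = 1790 K; V₂ = 101 L.
ΔU = nCvΔT = 5.14×36.1×(1790−2070) = -52400 J.
Q = 0 for an adiabatic process, so W = −ΔU = 52400 J.
Net over both steps: W = 52400 J, Q = 282000 J, ΔU = 230000 J.

1790 K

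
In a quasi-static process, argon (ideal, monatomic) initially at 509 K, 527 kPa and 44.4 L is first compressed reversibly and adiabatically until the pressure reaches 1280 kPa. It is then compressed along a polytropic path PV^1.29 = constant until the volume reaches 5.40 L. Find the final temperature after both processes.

1150 K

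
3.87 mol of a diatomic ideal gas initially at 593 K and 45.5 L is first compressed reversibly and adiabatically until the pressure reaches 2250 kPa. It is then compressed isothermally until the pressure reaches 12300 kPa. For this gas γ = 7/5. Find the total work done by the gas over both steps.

P₁ = nRT₁/V₁ = 3.87×8.314×593/45.5 = 419 kPa.
Step 1 — Adiabatic: T₂/T₁ = (P₂/P₁)^((γ−1)/γ) ⇒ T₂ = 593×(5.37)^0.286 = 958 K; V₂ = 13.7 L.
ΔU = nCvΔT = 3.87×20.8×(958−593) = 29400 J.
Q = 0 for an adiabatic process, so W = −ΔU = -29400 J.
State after step 1: P = 2250 kPa, V = 13.7 L, T = 958 K.
Step 2 — Isothermal: T stays 958 K; PV = const ⇒ V₂ = 2.51 L, P₂ = 12300 kPa.
ΔU = 0 (ideal gas, T constant).
W = nRT ln(V₂/V₁) = 3.87×8.314×958×ln(0.183) = -52400 J.
Q = ΔU + W = -52400 J.
Net over both steps: W = -81800 J, Q = -52400 J, ΔU = 29400 J.

-81800 J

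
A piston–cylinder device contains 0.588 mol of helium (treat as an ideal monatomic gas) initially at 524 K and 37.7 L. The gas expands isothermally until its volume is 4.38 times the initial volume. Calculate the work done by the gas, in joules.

3780 J

P₁ = nRT₁/V₁ = 0.588×8.314×524/37.7 = 67.9 kPa.
Isothermal: T stays 524 K; PV = const ⇒ V₂ = 165 L, P₂ = 15.5 kPa.
W = nRT ln(V₂/V₁) = 0.588×8.314×524×ln(4.38) = 3780 J.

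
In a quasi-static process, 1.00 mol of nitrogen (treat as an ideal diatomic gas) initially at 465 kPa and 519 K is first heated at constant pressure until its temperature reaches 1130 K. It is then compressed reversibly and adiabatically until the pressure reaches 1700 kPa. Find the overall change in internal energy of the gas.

V₁ = nRT₁/P₁ = 1.00×8.314×519/465 = 9.28 L.
Step 1 — Isobaric: P stays 465 kPa; V/T = const ⇒ T₂ = 1130 K, V₂ = 20.2 L.
W = PΔV = 465×(20.2−9.28) kPa·L = 5080 J.
ΔU = nCvΔT = 1.00×20.8×(1130−519) = 12700 J.
Q = ΔU + W = nCpΔT = 17800 J.
State after step 1: P = 465 kPa, V = 20.2 L, T = 1130 K.
Step 2 — Adiabatic: T₂/T₁ = (P₂/P₁)^((γ−1)/γ) ⇒ T₂ = 1130×(3.66)^0.286 = 1640 K; V₂ = 8.00 L.
ΔU = nCvΔT = 1.00×20.8×(1640−1130) = 10500 J.
Q = 0 for an adiabatic process, so W = −ΔU = -10500 J.
Net over both steps: W = -5450 J, Q = 17800 J, ΔU = 23200 J.

23200 J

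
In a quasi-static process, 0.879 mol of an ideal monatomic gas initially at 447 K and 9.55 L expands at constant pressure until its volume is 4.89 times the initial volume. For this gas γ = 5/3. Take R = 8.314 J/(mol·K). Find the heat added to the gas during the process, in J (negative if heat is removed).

31800 J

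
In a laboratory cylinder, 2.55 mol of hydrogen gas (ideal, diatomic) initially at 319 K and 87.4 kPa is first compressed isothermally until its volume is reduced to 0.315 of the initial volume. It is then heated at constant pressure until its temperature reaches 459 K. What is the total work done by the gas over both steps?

-4840 J

V₁ = nRT₁/P₁ = 2.55×8.314×319/87.4 = 77.4 L.
Step 1 — Isothermal: T stays 319 K; PV = const ⇒ V₂ = 24.4 L, P₂ = 277 kPa.
ΔU = 0 (ideal gas, T constant).
W = nRT ln(V₂/V₁) = 2.55×8.314×319×ln(0.315) = -7810 J.
Q = ΔU + W = -7810 J.
State after step 1: P = 277 kPa, V = 24.4 L, T = 319 K.
Step 2 — Isobaric: P stays 277 kPa; V/T = const ⇒ T₂ = 459 K, V₂ = 35.1 L.
W = PΔV = 277×(35.1−24.4) kPa·L = 2970 J.
ΔU = nCvΔT = 2.55×20.8×(459−319) = 7420 J.
Q = ΔU + W = nCpΔT = 10400 J.
Net over both steps: W = -4840 J, Q = 2580 J, ΔU = 7420 J.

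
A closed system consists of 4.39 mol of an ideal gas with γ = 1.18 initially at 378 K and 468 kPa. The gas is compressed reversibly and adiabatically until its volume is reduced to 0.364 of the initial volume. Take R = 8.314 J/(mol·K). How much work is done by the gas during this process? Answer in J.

V₁ = nRT₁/P₁ = 4.39×8.314×378/468 = 29.5 L.
Adiabatic: TV^(γ−1) = const ⇒ T₂ = 378×(2.75)^0.180 = 453 K; PV^γ = const ⇒ P₂ = 1540 kPa.
ΔU = nCvΔT = 4.39×46.2×(453−378) = 15300 J.
Q = 0 for an adiabatic process, so W = −ΔU = -15300 J.

-15300 J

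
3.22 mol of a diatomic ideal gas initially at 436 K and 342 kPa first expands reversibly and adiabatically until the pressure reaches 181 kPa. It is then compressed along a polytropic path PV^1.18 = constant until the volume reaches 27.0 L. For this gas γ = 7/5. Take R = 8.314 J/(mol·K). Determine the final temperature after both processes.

V₁ = nRT₁/P₁ = 3.22×8.314×436/342 = 34.1 L.
Step 1 — Adiabatic: T₂/T₁ = (P₂/P₁)^((γ−1)/γ) ⇒ T₂ = 436×(0.529)^0.286 = 364 K; V₂ = 53.8 L.
ΔU = nCvΔT = 3.22×20.8×(364−436) = -4850 J.
Q = 0 for an adiabatic process, so W = −ΔU = 4850 J.
State after step 1: P = 181 kPa, V = 53.8 L, T = 364 K.
Step 2 — Polytropic n=1.18: T₂ = T₁(V₁/V₂)^(n−1) = 364×(1.99)^0.18 = 412 K; P₂ = P₁(V₁/V₂)^n = 408 kPa.
W = (P₁V₁−P₂V₂)/(n−1) = (181×53.8−408×27.0)/0.18 = -7140 J.
ΔU = nCvΔT = 3.22×20.8×(412−364) = 3210 J.
Q = ΔU + W = -3930 J.
Net over both steps: W = -2290 J, Q = -3930 J, ΔU = -1640 J.

412 K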